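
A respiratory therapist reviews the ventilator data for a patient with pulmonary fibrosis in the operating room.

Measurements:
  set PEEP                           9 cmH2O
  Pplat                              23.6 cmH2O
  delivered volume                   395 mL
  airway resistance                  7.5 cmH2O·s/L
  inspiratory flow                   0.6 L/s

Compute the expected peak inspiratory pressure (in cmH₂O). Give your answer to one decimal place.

PIP = Pplat + Raw × flow = 23.6 + 7.5 × 0.6 = 23.6 + 4.5 = 28.1 cmH2O.

28.1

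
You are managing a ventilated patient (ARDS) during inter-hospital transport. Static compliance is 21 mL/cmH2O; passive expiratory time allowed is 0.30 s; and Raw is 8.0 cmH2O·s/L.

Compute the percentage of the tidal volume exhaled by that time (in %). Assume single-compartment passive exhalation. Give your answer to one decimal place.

τ = R × C = 8.0 × 21 mL/cmH2O = 8.0 × 0.021 L/cmH2O = 0.168 s.
Passive exhalation: V(t)/V₀ = e^(−t/τ) = e^(−0.30/0.168) = 0.1677.
Fraction exhaled = 1 − 0.1677 = 0.8323 → 83.23%.

83.2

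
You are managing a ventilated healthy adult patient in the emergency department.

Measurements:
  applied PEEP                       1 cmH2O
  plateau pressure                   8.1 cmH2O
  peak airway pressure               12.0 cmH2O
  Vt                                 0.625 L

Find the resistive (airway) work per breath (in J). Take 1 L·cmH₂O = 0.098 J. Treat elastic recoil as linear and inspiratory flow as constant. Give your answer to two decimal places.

With constant inspiratory flow the resistive pressure is constant at PIP − Pplat = 12.0 − 8.1 = 3.9 cmH2O, so resistive work = 3.9 × 0.625 = 2.438 L·cmH2O.
× 0.098 J/(L·cmH2O) → 0.2389 J.

0.24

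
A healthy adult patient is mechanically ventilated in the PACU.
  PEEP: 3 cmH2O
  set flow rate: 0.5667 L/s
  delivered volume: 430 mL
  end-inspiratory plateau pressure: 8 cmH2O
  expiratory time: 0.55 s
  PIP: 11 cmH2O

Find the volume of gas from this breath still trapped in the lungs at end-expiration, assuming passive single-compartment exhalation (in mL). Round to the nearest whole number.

128

R = (PIP − Pplat)/V̇ = (11 − 8) / 0.5667 = 3.0/0.5667 = 5.294 cmH2O·s/L.
C = Vt/(Pplat − PEEP) = 430.0 / (8 − 3) = 430.0/5.0 = 86.0 mL/cmH2O.
τ = R × C = 5.294 × 0.086 L/cmH2O = 0.4553 s.
Fraction remaining = e^(−Te/τ) = e^(−0.55/0.4553) = 0.2988.
Trapped volume = 430.0 × 0.2988 = 128.48 mL.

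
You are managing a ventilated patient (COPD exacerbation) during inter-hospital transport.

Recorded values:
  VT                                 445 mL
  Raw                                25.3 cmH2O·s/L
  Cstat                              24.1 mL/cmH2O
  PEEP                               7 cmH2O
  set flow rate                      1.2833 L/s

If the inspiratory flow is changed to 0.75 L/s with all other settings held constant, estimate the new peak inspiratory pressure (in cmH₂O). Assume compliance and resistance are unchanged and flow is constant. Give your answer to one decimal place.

PIP = Vt/C + R·V̇ + PEEP (constant-flow equation of motion).
Only the resistive term changes: ΔPIP = R × ΔV̇ = 25.3 × (0.75 − 1.2833) = 25.3 × -0.5333 = -13.492 cmH2O.
Original PIP = 445/24.1 + 25.3×1.2833 + 7 = 57.932 cmH2O; new PIP = 57.932 + (-13.492) = 44.44 cmH2O.

44.4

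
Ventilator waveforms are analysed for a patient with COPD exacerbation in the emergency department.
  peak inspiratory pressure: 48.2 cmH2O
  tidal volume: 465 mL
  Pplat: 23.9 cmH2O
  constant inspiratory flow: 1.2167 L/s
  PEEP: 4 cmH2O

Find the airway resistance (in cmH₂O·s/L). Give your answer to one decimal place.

20.0

Raw = (PIP − Pplat) / flow = (48.2 − 23.9) / 1.2167 = 24.3 / 1.2167 = 19.972 cmH2O·s/L.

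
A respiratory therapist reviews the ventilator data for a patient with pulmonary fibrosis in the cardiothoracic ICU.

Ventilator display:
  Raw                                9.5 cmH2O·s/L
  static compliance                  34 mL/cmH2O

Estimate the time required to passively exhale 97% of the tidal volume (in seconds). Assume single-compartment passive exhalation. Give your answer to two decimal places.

1.13

τ = R × C = 9.5 × 34 mL/cmH2O = 9.5 × 0.034 L/cmH2O = 0.323 s.
Exhaled fraction f = 1 − e^(−t/τ) → t = −τ·ln(1 − f) = −0.323·ln(0.03) = 1.133 s.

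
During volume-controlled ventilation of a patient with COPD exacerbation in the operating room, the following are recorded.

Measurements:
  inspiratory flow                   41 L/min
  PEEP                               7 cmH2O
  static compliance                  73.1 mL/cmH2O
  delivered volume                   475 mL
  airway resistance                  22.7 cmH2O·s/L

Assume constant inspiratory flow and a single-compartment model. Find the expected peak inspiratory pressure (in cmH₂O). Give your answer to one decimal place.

29.0

Flow: 41 L/min ÷ 60 = 0.6833 L/s.
Equation of motion (constant flow): PIP = Vt/C + R·V̇ + PEEP.
PIP = 475/73.1 + 22.7×0.6833 + 7 = 6.498 + 15.511 + 7 = 29.009 cmH2O.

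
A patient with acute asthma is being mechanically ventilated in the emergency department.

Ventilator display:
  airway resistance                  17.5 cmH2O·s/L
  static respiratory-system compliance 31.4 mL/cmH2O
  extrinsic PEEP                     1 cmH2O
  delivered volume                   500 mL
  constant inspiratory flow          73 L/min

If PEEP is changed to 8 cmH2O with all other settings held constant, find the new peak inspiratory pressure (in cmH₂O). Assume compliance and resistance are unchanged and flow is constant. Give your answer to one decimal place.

45.2

Flow: 73 L/min ÷ 60 = 1.2167 L/s.
PIP = Vt/C + R·V̇ + PEEP (constant-flow equation of motion).
Only the baseline term changes: ΔPIP = ΔPEEP = 8 − 1 = 7.0 cmH2O.
Original PIP = 500/31.4 + 17.5×1.2167 + 1 = 38.216 cmH2O; new PIP = 38.216 + (7.0) = 45.216 cmH2O.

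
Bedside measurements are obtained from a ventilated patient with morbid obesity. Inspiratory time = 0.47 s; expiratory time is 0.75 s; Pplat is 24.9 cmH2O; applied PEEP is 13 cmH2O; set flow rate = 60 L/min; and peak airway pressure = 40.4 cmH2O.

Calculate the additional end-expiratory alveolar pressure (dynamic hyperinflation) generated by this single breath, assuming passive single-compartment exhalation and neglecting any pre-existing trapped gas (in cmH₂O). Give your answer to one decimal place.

3.5

Flow: 60 L/min ÷ 60 = 1 L/s.
Vt = flow × Ti = 1 L/s × 0.47 s × 1000 mL/L = 470.0 mL.
R = (PIP − Pplat)/V̇ = (40.4 − 24.9) / 1 = 15.5/1 = 15.5 cmH2O·s/L.
C = Vt/(Pplat − PEEP) = 470.0 / (24.9 − 13) = 470.0/11.9 = 39.496 mL/cmH2O.
τ = R × C = 15.5 × 0.0395 L/cmH2O = 0.6123 s.
Fraction remaining = e^(−Te/τ) = e^(−0.75/0.6123) = 0.2938; trapped volume = 470.0 × 0.2938 = 138.09 mL.
Additional alveolar pressure from trapping ≈ V_trapped / C = 138.09 / 39.496 = 3.496 cmH2O.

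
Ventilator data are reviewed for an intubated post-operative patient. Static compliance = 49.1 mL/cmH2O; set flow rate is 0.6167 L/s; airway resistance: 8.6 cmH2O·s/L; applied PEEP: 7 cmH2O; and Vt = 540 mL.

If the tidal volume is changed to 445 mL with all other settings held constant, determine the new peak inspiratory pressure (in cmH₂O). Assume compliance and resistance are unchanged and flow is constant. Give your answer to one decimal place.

21.4

PIP = Vt/C + R·V̇ + PEEP (constant-flow equation of motion).
Only the elastic term changes: ΔPIP = ΔVt / C = (445 − 540) / 49.1 = -1.935 cmH2O.
Original PIP = 540/49.1 + 8.6×0.6167 + 7 = 23.302 cmH2O; new PIP = 23.302 + (-1.935) = 21.367 cmH2O.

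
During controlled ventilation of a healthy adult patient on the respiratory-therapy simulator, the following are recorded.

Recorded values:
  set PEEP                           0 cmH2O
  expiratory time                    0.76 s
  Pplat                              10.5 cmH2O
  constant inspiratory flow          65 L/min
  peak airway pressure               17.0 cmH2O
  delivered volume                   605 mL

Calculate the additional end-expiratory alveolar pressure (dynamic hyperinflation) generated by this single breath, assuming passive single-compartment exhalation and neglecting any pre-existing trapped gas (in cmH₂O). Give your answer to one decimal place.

Flow: 65 L/min ÷ 60 = 1.0833 L/s.
R = (PIP − Pplat)/V̇ = (17.0 − 10.5) / 1.0833 = 6.5/1.0833 = 6.0 cmH2O·s/L.
C = Vt/(Pplat − PEEP) = 605.0 / (10.5 − 0) = 605.0/10.5 = 57.619 mL/cmH2O.
τ = R × C = 6.0 × 0.05762 L/cmH2O = 0.3457 s.
Fraction remaining = e^(−Te/τ) = e^(−0.76/0.3457) = 0.111; trapped volume = 605.0 × 0.111 = 67.155 mL.
Additional alveolar pressure from trapping ≈ V_trapped / C = 67.155 / 57.619 = 1.166 cmH2O.

1.2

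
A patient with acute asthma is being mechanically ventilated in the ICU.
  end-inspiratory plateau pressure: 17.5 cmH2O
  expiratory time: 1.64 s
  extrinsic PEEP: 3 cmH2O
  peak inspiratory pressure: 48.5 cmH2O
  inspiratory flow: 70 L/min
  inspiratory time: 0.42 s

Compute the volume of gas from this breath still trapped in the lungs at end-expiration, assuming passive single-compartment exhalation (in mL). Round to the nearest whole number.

Flow: 70 L/min ÷ 60 = 1.1667 L/s.
Vt = flow × Ti = 1.1667 L/s × 0.42 s × 1000 mL/L = 490.01 mL.
R = (PIP − Pplat)/V̇ = (48.5 − 17.5) / 1.1667 = 31.0/1.1667 = 26.571 cmH2O·s/L.
C = Vt/(Pplat − PEEP) = 490.01 / (17.5 − 3) = 490.01/14.5 = 33.794 mL/cmH2O.
τ = R × C = 26.571 × 0.03379 L/cmH2O = 0.8978 s.
Fraction remaining = e^(−Te/τ) = e^(−1.64/0.8978) = 0.1609.
Trapped volume = 490.01 × 0.1609 = 78.843 mL.

79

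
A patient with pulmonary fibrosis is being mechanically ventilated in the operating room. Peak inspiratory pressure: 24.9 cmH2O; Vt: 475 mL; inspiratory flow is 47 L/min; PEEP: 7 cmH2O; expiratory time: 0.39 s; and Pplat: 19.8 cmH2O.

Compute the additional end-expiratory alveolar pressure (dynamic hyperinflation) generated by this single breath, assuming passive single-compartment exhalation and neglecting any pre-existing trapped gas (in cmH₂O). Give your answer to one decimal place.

2.5

Flow: 47 L/min ÷ 60 = 0.7833 L/s.
R = (PIP − Pplat)/V̇ = (24.9 − 19.8) / 0.7833 = 5.1/0.7833 = 6.511 cmH2O·s/L.
C = Vt/(Pplat − PEEP) = 475.0 / (19.8 − 7) = 475.0/12.8 = 37.109 mL/cmH2O.
τ = R × C = 6.511 × 0.03711 L/cmH2O = 0.2416 s.
Fraction remaining = e^(−Te/τ) = e^(−0.39/0.2416) = 0.199; trapped volume = 475.0 × 0.199 = 94.525 mL.
Additional alveolar pressure from trapping ≈ V_trapped / C = 94.525 / 37.109 = 2.547 cmH2O.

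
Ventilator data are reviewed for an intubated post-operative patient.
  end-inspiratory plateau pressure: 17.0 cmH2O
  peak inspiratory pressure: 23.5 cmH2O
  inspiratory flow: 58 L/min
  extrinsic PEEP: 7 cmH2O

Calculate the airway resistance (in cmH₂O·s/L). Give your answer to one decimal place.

6.7

Flow: 58 L/min ÷ 60 = 0.9667 L/s.
Raw = (PIP − Pplat) / flow = (23.5 − 17.0) / 0.9667 = 6.5 / 0.9667 = 6.724 cmH2O·s/L.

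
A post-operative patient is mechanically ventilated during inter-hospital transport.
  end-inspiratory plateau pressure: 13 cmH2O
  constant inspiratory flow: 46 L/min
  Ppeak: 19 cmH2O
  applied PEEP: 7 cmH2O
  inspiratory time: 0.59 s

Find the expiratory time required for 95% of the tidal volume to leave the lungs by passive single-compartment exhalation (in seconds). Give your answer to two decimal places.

Flow: 46 L/min ÷ 60 = 0.7667 L/s.
Vt = flow × Ti = 0.7667 L/s × 0.59 s × 1000 mL/L = 452.35 mL.
R = (PIP − Pplat)/V̇ = (19 − 13) / 0.7667 = 6.0/0.7667 = 7.826 cmH2O·s/L.
C = Vt/(Pplat − PEEP) = 452.35 / (13 − 7) = 452.35/6.0 = 75.392 mL/cmH2O.
τ = R × C = 7.826 × 0.07539 L/cmH2O = 0.59 s.
t = −τ·ln(1 − 0.95) = −0.59·ln(0.05) = 1.767 s.

1.77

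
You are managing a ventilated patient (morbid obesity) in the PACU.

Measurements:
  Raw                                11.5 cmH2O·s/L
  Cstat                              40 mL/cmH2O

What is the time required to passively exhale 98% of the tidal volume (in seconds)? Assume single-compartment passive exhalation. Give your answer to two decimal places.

τ = R × C = 11.5 × 40 mL/cmH2O = 11.5 × 0.040 L/cmH2O = 0.46 s.
Exhaled fraction f = 1 − e^(−t/τ) → t = −τ·ln(1 − f) = −0.46·ln(0.02) = 1.8 s.

1.80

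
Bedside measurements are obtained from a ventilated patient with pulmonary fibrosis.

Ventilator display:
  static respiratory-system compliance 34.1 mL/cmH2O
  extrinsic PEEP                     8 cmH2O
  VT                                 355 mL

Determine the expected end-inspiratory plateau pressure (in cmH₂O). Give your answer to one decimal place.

18.4

Pplat = PEEP + Vt / Cstat = 8 + 355 / 34.1 = 8 + 10.411 = 18.411 cmH2O.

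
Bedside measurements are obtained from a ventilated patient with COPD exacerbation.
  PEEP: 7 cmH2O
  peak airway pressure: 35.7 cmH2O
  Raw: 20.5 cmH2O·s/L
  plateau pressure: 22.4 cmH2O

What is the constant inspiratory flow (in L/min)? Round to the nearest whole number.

39

flow = (PIP − Pplat) / Raw = (35.7 − 22.4) / 20.5 = 0.6488 L/s × 60 = 38.928 L/min.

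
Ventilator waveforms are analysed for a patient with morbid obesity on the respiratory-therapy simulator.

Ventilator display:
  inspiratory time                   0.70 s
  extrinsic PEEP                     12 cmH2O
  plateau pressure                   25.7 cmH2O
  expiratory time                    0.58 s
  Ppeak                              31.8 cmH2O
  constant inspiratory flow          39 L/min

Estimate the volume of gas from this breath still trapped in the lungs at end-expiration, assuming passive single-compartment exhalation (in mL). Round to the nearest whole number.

71

Flow: 39 L/min ÷ 60 = 0.65 L/s.
Vt = flow × Ti = 0.65 L/s × 0.70 s × 1000 mL/L = 455.0 mL.
R = (PIP − Pplat)/V̇ = (31.8 − 25.7) / 0.65 = 6.1/0.65 = 9.385 cmH2O·s/L.
C = Vt/(Pplat − PEEP) = 455.0 / (25.7 − 12) = 455.0/13.7 = 33.212 mL/cmH2O.
τ = R × C = 9.385 × 0.03321 L/cmH2O = 0.3117 s.
Fraction remaining = e^(−Te/τ) = e^(−0.58/0.3117) = 0.1556.
Trapped volume = 455.0 × 0.1556 = 70.798 mL.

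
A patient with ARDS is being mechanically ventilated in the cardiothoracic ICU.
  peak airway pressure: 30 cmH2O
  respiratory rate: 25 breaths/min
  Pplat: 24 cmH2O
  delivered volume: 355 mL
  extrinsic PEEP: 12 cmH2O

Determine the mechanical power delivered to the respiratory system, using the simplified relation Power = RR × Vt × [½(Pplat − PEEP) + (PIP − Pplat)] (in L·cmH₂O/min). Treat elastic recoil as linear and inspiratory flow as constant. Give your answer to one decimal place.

Per-breath work = Vt × [½(Pplat−PEEP) + (PIP−Pplat)] = 0.355 × [0.5×12.0 + 6.0] = 0.355 × 12.0 = 4.26 L·cmH2O.
Power = 25 × 4.26 = 106.5 L·cmH2O/min.

106.5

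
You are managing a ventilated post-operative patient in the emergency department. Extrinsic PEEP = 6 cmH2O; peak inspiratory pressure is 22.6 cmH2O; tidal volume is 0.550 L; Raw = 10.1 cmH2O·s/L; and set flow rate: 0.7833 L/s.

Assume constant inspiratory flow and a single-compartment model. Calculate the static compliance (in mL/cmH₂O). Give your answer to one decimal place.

Equation of motion (constant flow): PIP = Vt/C + R·V̇ + PEEP.
Vt/C = PIP − R·V̇ − PEEP = 22.6 − 10.1×0.7833 − 6 = 22.6 − 7.911 − 6 = 8.689 cmH2O.
C = Vt / 8.689 = 550 / 8.689 = 63.298 mL/cmH2O.

63.3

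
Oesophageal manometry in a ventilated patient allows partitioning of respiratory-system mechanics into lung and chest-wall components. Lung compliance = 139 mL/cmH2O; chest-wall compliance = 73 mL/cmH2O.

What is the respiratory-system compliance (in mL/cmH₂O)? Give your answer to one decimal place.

47.9

Lung and chest wall are elastances in series: 1/Crs = 1/CL + 1/Ccw.
1/Crs = 1/139 + 1/73 = 0.02089.
Crs = 47.87 mL/cmH2O.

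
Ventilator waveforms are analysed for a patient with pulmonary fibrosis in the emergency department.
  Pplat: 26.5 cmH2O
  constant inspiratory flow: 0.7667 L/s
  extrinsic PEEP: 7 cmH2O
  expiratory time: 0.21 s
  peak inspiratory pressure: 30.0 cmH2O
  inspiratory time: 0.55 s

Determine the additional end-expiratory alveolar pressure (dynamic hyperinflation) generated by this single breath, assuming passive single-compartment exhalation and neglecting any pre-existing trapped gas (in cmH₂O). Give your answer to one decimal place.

Vt = flow × Ti = 0.7667 L/s × 0.55 s × 1000 mL/L = 421.69 mL.
R = (PIP − Pplat)/V̇ = (30.0 − 26.5) / 0.7667 = 3.5/0.7667 = 4.565 cmH2O·s/L.
C = Vt/(Pplat − PEEP) = 421.69 / (26.5 − 7) = 421.69/19.5 = 21.625 mL/cmH2O.
τ = R × C = 4.565 × 0.02163 L/cmH2O = 0.09874 s.
Fraction remaining = e^(−Te/τ) = e^(−0.21/0.09874) = 0.1192; trapped volume = 421.69 × 0.1192 = 50.265 mL.
Additional alveolar pressure from trapping ≈ V_trapped / C = 50.265 / 21.625 = 2.324 cmH2O.

2.3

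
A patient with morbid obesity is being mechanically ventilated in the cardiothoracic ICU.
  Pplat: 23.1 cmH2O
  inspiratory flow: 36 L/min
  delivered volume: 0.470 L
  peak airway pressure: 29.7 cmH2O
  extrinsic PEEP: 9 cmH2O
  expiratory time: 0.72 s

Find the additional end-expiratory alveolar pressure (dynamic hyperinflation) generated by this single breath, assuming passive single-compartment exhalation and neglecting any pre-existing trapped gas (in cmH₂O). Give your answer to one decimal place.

Flow: 36 L/min ÷ 60 = 0.6 L/s.
R = (PIP − Pplat)/V̇ = (29.7 − 23.1) / 0.6 = 6.6/0.6 = 11.0 cmH2O·s/L.
C = Vt/(Pplat − PEEP) = 470.0 / (23.1 − 9) = 470.0/14.1 = 33.333 mL/cmH2O.
τ = R × C = 11.0 × 0.03333 L/cmH2O = 0.3666 s.
Fraction remaining = e^(−Te/τ) = e^(−0.72/0.3666) = 0.1403; trapped volume = 470.0 × 0.1403 = 65.941 mL.
Additional alveolar pressure from trapping ≈ V_trapped / C = 65.941 / 33.333 = 1.978 cmH2O.

2.0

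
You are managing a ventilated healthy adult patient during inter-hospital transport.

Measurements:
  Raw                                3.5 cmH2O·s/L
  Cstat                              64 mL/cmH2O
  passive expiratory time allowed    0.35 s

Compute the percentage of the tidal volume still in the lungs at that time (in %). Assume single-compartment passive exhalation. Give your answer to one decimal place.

τ = R × C = 3.5 × 64 mL/cmH2O = 3.5 × 0.064 L/cmH2O = 0.224 s.
Passive exhalation: V(t)/V₀ = e^(−t/τ) = e^(−0.35/0.224) = 0.2096.
Fraction remaining = 0.2096 → 20.96%.

21.0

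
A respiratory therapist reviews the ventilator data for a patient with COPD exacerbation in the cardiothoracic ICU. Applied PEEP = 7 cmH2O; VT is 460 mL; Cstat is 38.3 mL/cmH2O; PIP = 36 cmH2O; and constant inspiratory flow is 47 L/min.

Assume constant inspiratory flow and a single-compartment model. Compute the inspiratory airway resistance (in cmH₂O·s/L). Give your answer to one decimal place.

21.7

Flow: 47 L/min ÷ 60 = 0.7833 L/s.
Equation of motion (constant flow): PIP = Vt/C + R·V̇ + PEEP.
R·V̇ = PIP − Vt/C − PEEP = 36 − 460/38.3 − 7 = 36 − 12.01 − 7 = 16.99 cmH2O.
R = 16.99 / 0.7833 = 21.69 cmH2O·s/L.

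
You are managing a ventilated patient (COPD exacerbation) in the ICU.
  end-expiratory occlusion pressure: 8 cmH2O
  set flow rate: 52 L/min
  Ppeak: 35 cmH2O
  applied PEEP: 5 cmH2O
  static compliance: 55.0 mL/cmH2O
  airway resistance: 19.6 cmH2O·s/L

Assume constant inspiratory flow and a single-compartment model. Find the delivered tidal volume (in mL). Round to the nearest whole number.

551

Flow: 52 L/min ÷ 60 = 0.8667 L/s.
Total PEEP = 8 cmH2O (set 5 + intrinsic 3); this is the baseline alveolar pressure.
Equation of motion (constant flow): PIP = Vt/C + R·V̇ + PEEP.
Vt/C = PIP − R·V̇ − PEEP = 35 − 16.987 − 8 = 10.013 cmH2O.
Vt = C × 10.013 = 55.0 × 10.013 = 550.72 mL.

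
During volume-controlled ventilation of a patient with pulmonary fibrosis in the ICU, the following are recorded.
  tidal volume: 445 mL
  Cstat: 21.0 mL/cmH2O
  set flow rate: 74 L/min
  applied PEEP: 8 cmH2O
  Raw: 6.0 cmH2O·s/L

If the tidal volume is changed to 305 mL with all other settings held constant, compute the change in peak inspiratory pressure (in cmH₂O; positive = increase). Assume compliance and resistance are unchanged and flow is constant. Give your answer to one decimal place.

PIP = Vt/C + R·V̇ + PEEP (constant-flow equation of motion).
Only the elastic term changes: ΔPIP = ΔVt / C = (305 − 445) / 21.0 = -6.667 cmH2O.

-6.7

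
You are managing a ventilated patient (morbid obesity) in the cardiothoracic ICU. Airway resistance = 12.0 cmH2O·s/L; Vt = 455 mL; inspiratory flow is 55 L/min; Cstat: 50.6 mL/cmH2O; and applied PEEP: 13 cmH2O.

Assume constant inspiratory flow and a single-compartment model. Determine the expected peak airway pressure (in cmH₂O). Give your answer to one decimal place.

33.0

Flow: 55 L/min ÷ 60 = 0.9167 L/s.
Equation of motion (constant flow): PIP = Vt/C + R·V̇ + PEEP.
PIP = 455/50.6 + 12.0×0.9167 + 13 = 8.992 + 11.0 + 13 = 32.992 cmH2O.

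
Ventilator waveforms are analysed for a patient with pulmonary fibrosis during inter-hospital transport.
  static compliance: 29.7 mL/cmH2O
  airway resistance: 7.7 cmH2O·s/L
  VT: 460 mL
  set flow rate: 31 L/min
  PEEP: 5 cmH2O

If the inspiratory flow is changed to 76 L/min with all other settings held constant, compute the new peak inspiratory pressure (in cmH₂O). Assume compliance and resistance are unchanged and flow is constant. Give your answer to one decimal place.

Flow: 31 L/min ÷ 60 = 0.5167 L/s.
New flow: 76 L/min ÷ 60 = 1.2667 L/s.
PIP = Vt/C + R·V̇ + PEEP (constant-flow equation of motion).
Only the resistive term changes: ΔPIP = R × ΔV̇ = 7.7 × (1.2667 − 0.5167) = 7.7 × 0.75 = 5.775 cmH2O.
Original PIP = 460/29.7 + 7.7×0.5167 + 5 = 24.467 cmH2O; new PIP = 24.467 + (5.775) = 30.242 cmH2O.

30.2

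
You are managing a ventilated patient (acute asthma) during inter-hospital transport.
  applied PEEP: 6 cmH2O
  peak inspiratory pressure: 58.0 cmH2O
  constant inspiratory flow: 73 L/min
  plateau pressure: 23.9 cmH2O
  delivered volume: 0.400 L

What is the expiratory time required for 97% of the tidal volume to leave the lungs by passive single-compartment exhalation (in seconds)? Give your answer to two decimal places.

2.20

Flow: 73 L/min ÷ 60 = 1.2167 L/s.
R = (PIP − Pplat)/V̇ = (58.0 − 23.9) / 1.2167 = 34.1/1.2167 = 28.027 cmH2O·s/L.
C = Vt/(Pplat − PEEP) = 400.0 / (23.9 − 6) = 400.0/17.9 = 22.346 mL/cmH2O.
τ = R × C = 28.027 × 0.02235 L/cmH2O = 0.6264 s.
t = −τ·ln(1 − 0.97) = −0.6264·ln(0.03) = 2.197 s.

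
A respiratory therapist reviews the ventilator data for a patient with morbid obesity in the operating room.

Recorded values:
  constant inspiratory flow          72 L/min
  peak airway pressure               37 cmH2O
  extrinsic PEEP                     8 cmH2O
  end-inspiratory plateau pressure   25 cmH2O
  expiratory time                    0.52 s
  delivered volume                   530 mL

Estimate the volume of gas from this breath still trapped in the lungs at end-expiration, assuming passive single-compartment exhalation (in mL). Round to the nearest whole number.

Flow: 72 L/min ÷ 60 = 1.2 L/s.
R = (PIP − Pplat)/V̇ = (37 − 25) / 1.2 = 12.0/1.2 = 10.0 cmH2O·s/L.
C = Vt/(Pplat − PEEP) = 530.0 / (25 − 8) = 530.0/17.0 = 31.176 mL/cmH2O.
τ = R × C = 10.0 × 0.03118 L/cmH2O = 0.3118 s.
Fraction remaining = e^(−Te/τ) = e^(−0.52/0.3118) = 0.1887.
Trapped volume = 530.0 × 0.1887 = 100.01 mL.

100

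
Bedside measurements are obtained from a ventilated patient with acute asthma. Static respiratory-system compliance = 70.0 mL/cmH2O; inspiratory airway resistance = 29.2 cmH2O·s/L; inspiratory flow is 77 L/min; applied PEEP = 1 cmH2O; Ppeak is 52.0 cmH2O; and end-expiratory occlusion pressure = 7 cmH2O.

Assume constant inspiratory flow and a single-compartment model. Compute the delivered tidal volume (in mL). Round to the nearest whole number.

Flow: 77 L/min ÷ 60 = 1.2833 L/s.
Total PEEP = 7 cmH2O (set 1 + intrinsic 6); this is the baseline alveolar pressure.
Equation of motion (constant flow): PIP = Vt/C + R·V̇ + PEEP.
Vt/C = PIP − R·V̇ − PEEP = 52.0 − 37.472 − 7 = 7.528 cmH2O.
Vt = C × 7.528 = 70.0 × 7.528 = 526.96 mL.

527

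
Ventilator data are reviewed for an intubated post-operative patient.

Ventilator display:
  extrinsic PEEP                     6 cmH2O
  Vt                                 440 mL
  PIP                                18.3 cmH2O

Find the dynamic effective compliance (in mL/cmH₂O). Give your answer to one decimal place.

35.8

Dynamic compliance = Vt / (PIP − PEEP) = 440 / (18.3 − 6) = 440 / 12.3 = 35.772 mL/cmH2O.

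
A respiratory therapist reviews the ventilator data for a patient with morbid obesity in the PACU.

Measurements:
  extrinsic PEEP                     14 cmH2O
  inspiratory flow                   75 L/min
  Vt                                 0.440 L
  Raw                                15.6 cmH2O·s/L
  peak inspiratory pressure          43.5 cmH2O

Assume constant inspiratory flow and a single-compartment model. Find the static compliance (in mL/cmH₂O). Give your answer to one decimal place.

44.0

Flow: 75 L/min ÷ 60 = 1.25 L/s.
Equation of motion (constant flow): PIP = Vt/C + R·V̇ + PEEP.
Vt/C = PIP − R·V̇ − PEEP = 43.5 − 15.6×1.25 − 14 = 43.5 − 19.5 − 14 = 10.0 cmH2O.
C = Vt / 10.0 = 440 / 10.0 = 44.0 mL/cmH2O.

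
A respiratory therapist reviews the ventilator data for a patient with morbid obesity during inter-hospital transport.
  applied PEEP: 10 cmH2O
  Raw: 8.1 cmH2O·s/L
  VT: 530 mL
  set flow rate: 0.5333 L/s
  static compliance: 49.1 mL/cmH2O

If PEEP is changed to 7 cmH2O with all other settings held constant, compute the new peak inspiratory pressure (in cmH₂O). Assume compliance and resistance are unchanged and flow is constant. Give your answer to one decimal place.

22.1

PIP = Vt/C + R·V̇ + PEEP (constant-flow equation of motion).
Only the baseline term changes: ΔPIP = ΔPEEP = 7 − 10 = -3.0 cmH2O.
Original PIP = 530/49.1 + 8.1×0.5333 + 10 = 25.114 cmH2O; new PIP = 25.114 + (-3.0) = 22.114 cmH2O.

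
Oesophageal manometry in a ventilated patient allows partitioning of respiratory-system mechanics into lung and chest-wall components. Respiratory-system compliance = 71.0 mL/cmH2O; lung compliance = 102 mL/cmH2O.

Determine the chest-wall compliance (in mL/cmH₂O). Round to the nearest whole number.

234

1/Ccw = 1/Crs − 1/CL.
1/Ccw = 1/71.0 − 1/102 = 0.004281.
Ccw = 233.59 mL/cmH2O.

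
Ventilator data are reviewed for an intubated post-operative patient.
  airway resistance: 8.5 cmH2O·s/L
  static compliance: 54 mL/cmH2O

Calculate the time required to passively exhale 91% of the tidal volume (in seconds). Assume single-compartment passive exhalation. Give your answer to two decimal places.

1.11

τ = R × C = 8.5 × 54 mL/cmH2O = 8.5 × 0.054 L/cmH2O = 0.459 s.
Exhaled fraction f = 1 − e^(−t/τ) → t = −τ·ln(1 − f) = −0.459·ln(0.09) = 1.105 s.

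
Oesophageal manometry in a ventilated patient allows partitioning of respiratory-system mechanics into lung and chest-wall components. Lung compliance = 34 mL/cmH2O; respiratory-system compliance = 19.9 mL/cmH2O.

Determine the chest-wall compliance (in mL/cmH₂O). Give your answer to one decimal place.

48.0

1/Ccw = 1/Crs − 1/CL.
1/Ccw = 1/19.9 − 1/34 = 0.02084.
Ccw = 47.985 mL/cmH2O.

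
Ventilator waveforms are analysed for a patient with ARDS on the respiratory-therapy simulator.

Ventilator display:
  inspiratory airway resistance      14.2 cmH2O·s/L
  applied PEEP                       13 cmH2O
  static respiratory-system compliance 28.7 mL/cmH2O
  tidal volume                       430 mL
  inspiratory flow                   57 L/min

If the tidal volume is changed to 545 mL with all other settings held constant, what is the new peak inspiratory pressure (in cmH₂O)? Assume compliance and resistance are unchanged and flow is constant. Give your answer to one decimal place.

45.5

Flow: 57 L/min ÷ 60 = 0.95 L/s.
PIP = Vt/C + R·V̇ + PEEP (constant-flow equation of motion).
Only the elastic term changes: ΔPIP = ΔVt / C = (545 − 430) / 28.7 = 4.007 cmH2O.
Original PIP = 430/28.7 + 14.2×0.95 + 13 = 41.473 cmH2O; new PIP = 41.473 + (4.007) = 45.48 cmH2O.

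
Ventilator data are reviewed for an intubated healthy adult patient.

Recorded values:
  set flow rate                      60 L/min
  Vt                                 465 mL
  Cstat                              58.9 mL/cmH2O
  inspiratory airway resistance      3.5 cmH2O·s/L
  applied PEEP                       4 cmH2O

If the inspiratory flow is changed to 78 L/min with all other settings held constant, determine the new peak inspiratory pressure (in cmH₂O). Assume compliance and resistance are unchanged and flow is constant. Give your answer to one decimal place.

16.4

Flow: 60 L/min ÷ 60 = 1 L/s.
New flow: 78 L/min ÷ 60 = 1.3 L/s.
PIP = Vt/C + R·V̇ + PEEP (constant-flow equation of motion).
Only the resistive term changes: ΔPIP = R × ΔV̇ = 3.5 × (1.3 − 1) = 3.5 × 0.3 = 1.05 cmH2O.
Original PIP = 465/58.9 + 3.5×1 + 4 = 15.395 cmH2O; new PIP = 15.395 + (1.05) = 16.445 cmH2O.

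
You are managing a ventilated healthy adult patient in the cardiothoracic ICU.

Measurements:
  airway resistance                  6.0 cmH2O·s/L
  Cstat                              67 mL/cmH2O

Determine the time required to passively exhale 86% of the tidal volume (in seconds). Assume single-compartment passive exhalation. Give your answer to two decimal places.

τ = R × C = 6.0 × 67 mL/cmH2O = 6.0 × 0.067 L/cmH2O = 0.402 s.
Exhaled fraction f = 1 − e^(−t/τ) → t = −τ·ln(1 − f) = −0.402·ln(0.14) = 0.7904 s.

0.79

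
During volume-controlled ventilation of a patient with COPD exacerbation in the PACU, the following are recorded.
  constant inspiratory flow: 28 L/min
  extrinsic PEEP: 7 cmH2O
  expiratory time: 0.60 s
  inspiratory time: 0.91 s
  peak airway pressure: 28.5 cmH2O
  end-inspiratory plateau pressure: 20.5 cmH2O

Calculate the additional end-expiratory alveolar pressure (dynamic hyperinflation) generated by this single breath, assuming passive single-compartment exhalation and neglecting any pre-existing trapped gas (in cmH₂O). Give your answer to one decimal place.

4.4

Flow: 28 L/min ÷ 60 = 0.4667 L/s.
Vt = flow × Ti = 0.4667 L/s × 0.91 s × 1000 mL/L = 424.7 mL.
R = (PIP − Pplat)/V̇ = (28.5 − 20.5) / 0.4667 = 8.0/0.4667 = 17.142 cmH2O·s/L.
C = Vt/(Pplat − PEEP) = 424.7 / (20.5 − 7) = 424.7/13.5 = 31.459 mL/cmH2O.
τ = R × C = 17.142 × 0.03146 L/cmH2O = 0.5393 s.
Fraction remaining = e^(−Te/τ) = e^(−0.60/0.5393) = 0.3287; trapped volume = 424.7 × 0.3287 = 139.6 mL.
Additional alveolar pressure from trapping ≈ V_trapped / C = 139.6 / 31.459 = 4.438 cmH2O.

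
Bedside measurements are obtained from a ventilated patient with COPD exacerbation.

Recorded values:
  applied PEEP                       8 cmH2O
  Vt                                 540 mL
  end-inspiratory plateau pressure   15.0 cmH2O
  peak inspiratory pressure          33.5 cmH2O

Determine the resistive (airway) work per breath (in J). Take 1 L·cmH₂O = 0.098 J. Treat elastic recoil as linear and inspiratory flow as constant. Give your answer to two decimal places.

0.98

With constant inspiratory flow the resistive pressure is constant at PIP − Pplat = 33.5 − 15.0 = 18.5 cmH2O, so resistive work = 18.5 × 0.540 = 9.99 L·cmH2O.
× 0.098 J/(L·cmH2O) → 0.979 J.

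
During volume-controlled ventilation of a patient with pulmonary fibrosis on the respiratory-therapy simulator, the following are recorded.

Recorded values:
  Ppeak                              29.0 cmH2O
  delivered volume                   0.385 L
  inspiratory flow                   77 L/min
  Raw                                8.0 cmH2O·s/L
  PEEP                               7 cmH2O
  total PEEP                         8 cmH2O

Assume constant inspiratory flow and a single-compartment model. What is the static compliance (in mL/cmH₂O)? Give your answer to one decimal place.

Flow: 77 L/min ÷ 60 = 1.2833 L/s.
Total PEEP = 8 cmH2O (set 7 + intrinsic 1); this is the baseline alveolar pressure.
Equation of motion (constant flow): PIP = Vt/C + R·V̇ + PEEP.
Vt/C = PIP − R·V̇ − PEEP = 29.0 − 8.0×1.2833 − 8 = 29.0 − 10.266 − 8 = 10.734 cmH2O.
C = Vt / 10.734 = 385 / 10.734 = 35.867 mL/cmH2O.

35.9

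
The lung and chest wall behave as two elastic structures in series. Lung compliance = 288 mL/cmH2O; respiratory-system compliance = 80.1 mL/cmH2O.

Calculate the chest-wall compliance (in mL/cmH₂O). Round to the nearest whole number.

111

1/Ccw = 1/Crs − 1/CL.
1/Ccw = 1/80.1 − 1/288 = 0.009012.
Ccw = 110.96 mL/cmH2O.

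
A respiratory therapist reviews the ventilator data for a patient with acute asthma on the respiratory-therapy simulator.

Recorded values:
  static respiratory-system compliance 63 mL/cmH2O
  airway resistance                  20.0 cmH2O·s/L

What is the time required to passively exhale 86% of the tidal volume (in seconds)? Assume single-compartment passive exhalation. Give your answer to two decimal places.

τ = R × C = 20.0 × 63 mL/cmH2O = 20.0 × 0.063 L/cmH2O = 1.26 s.
Exhaled fraction f = 1 − e^(−t/τ) → t = −τ·ln(1 − f) = −1.26·ln(0.14) = 2.477 s.

2.48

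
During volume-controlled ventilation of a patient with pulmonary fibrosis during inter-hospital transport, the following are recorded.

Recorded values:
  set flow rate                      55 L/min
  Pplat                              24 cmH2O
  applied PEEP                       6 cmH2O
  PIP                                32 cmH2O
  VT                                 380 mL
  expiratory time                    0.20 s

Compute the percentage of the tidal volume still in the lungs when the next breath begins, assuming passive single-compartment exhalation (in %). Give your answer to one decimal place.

33.8

Flow: 55 L/min ÷ 60 = 0.9167 L/s.
R = (PIP − Pplat)/V̇ = (32 − 24) / 0.9167 = 8.0/0.9167 = 8.727 cmH2O·s/L.
C = Vt/(Pplat − PEEP) = 380.0 / (24 − 6) = 380.0/18.0 = 21.111 mL/cmH2O.
τ = R × C = 8.727 × 0.02111 L/cmH2O = 0.1842 s.
Fraction remaining at end-expiration = e^(−Te/τ) = e^(−0.20/0.1842) = 0.3376 → 33.76%.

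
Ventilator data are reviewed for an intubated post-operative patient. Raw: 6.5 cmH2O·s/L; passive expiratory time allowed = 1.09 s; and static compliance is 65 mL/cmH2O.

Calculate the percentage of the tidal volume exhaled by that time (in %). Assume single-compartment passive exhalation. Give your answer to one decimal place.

τ = R × C = 6.5 × 65 mL/cmH2O = 6.5 × 0.065 L/cmH2O = 0.4225 s.
Passive exhalation: V(t)/V₀ = e^(−t/τ) = e^(−1.09/0.4225) = 0.07578.
Fraction exhaled = 1 − 0.07578 = 0.9242 → 92.42%.

92.4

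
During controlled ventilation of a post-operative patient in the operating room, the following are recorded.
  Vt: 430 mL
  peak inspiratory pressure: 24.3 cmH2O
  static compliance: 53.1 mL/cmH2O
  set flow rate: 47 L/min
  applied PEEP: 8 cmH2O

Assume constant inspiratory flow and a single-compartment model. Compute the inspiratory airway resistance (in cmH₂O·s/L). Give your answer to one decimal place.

Flow: 47 L/min ÷ 60 = 0.7833 L/s.
Equation of motion (constant flow): PIP = Vt/C + R·V̇ + PEEP.
R·V̇ = PIP − Vt/C − PEEP = 24.3 − 430/53.1 − 8 = 24.3 − 8.098 − 8 = 8.202 cmH2O.
R = 8.202 / 0.7833 = 10.471 cmH2O·s/L.

10.5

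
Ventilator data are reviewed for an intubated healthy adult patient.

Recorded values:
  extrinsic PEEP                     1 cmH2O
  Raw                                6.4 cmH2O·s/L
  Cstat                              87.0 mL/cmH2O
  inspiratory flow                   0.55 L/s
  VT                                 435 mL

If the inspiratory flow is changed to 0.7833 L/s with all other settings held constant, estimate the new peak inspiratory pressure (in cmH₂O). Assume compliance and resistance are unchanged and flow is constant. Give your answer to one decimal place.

11.0

PIP = Vt/C + R·V̇ + PEEP (constant-flow equation of motion).
Only the resistive term changes: ΔPIP = R × ΔV̇ = 6.4 × (0.7833 − 0.55) = 6.4 × 0.2333 = 1.493 cmH2O.
Original PIP = 435/87.0 + 6.4×0.55 + 1 = 9.52 cmH2O; new PIP = 9.52 + (1.493) = 11.013 cmH2O.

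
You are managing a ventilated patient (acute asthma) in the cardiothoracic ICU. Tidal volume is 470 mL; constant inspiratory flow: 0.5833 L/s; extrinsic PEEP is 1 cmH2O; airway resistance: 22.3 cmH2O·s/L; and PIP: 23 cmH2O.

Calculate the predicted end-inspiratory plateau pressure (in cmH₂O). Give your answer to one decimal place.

10.0

Pplat = PIP − Raw × flow = 23 − 22.3 × 0.5833 = 23 − 13.008 = 9.992 cmH2O.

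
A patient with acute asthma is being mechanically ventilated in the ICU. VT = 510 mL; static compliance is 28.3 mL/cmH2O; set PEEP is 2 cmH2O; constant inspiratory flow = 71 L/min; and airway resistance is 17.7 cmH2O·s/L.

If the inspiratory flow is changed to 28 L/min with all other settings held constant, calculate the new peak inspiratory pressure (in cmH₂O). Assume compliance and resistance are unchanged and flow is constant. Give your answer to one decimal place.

Flow: 71 L/min ÷ 60 = 1.1833 L/s.
New flow: 28 L/min ÷ 60 = 0.4667 L/s.
PIP = Vt/C + R·V̇ + PEEP (constant-flow equation of motion).
Only the resistive term changes: ΔPIP = R × ΔV̇ = 17.7 × (0.4667 − 1.1833) = 17.7 × -0.7166 = -12.684 cmH2O.
Original PIP = 510/28.3 + 17.7×1.1833 + 2 = 40.966 cmH2O; new PIP = 40.966 + (-12.684) = 28.282 cmH2O.

28.3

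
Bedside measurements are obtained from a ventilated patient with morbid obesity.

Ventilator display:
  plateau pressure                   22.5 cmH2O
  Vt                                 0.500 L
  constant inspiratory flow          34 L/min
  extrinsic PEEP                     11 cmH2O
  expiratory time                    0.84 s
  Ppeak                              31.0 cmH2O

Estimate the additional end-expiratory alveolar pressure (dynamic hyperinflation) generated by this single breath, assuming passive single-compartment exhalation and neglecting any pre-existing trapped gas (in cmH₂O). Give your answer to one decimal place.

Flow: 34 L/min ÷ 60 = 0.5667 L/s.
R = (PIP − Pplat)/V̇ = (31.0 − 22.5) / 0.5667 = 8.5/0.5667 = 14.999 cmH2O·s/L.
C = Vt/(Pplat − PEEP) = 500.0 / (22.5 − 11) = 500.0/11.5 = 43.478 mL/cmH2O.
τ = R × C = 14.999 × 0.04348 L/cmH2O = 0.6522 s.
Fraction remaining = e^(−Te/τ) = e^(−0.84/0.6522) = 0.2758; trapped volume = 500.0 × 0.2758 = 137.9 mL.
Additional alveolar pressure from trapping ≈ V_trapped / C = 137.9 / 43.478 = 3.172 cmH2O.

3.2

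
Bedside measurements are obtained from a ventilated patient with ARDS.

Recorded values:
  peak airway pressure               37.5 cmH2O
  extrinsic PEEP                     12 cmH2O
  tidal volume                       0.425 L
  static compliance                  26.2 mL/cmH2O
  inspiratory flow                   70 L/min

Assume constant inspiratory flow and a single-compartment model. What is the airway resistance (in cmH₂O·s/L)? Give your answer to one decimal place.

Flow: 70 L/min ÷ 60 = 1.1667 L/s.
Equation of motion (constant flow): PIP = Vt/C + R·V̇ + PEEP.
R·V̇ = PIP − Vt/C − PEEP = 37.5 − 425/26.2 − 12 = 37.5 − 16.221 − 12 = 9.279 cmH2O.
R = 9.279 / 1.1667 = 7.953 cmH2O·s/L.

8.0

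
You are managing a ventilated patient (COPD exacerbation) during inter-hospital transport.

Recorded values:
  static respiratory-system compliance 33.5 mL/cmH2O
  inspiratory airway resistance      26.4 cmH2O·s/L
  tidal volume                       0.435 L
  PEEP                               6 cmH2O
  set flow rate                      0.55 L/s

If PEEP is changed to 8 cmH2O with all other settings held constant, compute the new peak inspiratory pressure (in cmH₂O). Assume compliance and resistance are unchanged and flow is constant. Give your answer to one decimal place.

35.5

PIP = Vt/C + R·V̇ + PEEP (constant-flow equation of motion).
Only the baseline term changes: ΔPIP = ΔPEEP = 8 − 6 = 2.0 cmH2O.
Original PIP = 435/33.5 + 26.4×0.55 + 6 = 33.505 cmH2O; new PIP = 33.505 + (2.0) = 35.505 cmH2O.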